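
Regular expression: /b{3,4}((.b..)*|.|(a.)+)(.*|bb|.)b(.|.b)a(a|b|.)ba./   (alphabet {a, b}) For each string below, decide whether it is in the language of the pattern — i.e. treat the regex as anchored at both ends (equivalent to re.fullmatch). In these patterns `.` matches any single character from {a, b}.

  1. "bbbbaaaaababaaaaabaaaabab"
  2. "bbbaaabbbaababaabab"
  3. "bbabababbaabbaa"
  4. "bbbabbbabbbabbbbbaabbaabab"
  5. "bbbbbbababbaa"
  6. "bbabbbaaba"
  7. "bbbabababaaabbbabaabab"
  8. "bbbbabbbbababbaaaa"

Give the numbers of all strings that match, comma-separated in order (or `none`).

2, 4, 5, 7

1 → no match
2 → match
3 → no match
4 → match
5 → match
6 → no match
7 → match
8 → no match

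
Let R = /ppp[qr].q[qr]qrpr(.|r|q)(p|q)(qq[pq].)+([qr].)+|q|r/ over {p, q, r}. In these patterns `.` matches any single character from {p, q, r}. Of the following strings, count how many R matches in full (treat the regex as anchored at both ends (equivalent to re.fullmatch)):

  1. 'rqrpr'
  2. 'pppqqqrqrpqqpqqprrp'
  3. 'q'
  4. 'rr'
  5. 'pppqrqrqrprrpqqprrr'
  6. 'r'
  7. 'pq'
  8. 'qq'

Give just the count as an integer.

3

1 → no match
2 → no match
3 → match
4 → no match
5 → match
6 → match
7 → no match
8 → no match
Total matched: 3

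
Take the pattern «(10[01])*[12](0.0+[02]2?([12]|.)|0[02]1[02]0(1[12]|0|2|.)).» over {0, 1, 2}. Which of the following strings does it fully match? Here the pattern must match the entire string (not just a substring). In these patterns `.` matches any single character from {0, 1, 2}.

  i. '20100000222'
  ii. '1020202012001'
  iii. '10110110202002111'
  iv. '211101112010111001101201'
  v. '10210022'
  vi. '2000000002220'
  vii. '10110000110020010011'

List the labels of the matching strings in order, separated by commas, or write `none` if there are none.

i → match
ii → no match
iii → no match
iv → no match
v → match
vi → match
vii → no match

i, v, vi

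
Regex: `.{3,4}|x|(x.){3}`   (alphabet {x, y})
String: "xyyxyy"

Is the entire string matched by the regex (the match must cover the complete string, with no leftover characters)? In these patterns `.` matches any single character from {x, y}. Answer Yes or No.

No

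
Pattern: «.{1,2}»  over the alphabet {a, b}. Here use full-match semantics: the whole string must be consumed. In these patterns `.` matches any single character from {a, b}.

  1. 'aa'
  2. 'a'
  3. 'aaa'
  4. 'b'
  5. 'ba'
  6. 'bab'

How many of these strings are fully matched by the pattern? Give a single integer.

4

1 → match
2 → match
3 → no match
4 → match
5 → match
6 → no match
Total matched: 4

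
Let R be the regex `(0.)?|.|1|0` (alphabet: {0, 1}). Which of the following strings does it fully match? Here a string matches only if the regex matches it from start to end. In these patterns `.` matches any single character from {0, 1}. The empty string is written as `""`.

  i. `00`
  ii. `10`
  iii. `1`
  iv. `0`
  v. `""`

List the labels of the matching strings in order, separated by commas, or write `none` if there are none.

i → match
ii → no match
iii → match
iv → match
v → match

i, iii, iv, v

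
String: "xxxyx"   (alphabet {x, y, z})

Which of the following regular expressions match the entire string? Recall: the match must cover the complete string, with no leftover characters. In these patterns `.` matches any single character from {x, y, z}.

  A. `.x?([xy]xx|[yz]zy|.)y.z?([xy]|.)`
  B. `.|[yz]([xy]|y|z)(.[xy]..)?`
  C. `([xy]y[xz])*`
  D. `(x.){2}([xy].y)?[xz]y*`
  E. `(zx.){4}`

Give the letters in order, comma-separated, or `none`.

D

A → no match
B → no match
C → no match
D → match
E → no match — must start with "zx"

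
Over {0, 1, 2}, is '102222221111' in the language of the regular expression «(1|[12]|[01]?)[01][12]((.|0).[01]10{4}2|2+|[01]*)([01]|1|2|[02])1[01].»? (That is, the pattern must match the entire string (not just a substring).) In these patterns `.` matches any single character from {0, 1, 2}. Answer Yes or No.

Yes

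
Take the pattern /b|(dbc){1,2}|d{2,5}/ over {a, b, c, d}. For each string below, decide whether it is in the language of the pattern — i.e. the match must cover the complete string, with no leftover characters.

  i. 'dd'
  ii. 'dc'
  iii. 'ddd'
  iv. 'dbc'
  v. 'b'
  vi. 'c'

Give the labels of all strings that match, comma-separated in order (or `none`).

i, iii, iv, v

i → match
ii → no match
iii → match
iv → match
v → match
vi → no match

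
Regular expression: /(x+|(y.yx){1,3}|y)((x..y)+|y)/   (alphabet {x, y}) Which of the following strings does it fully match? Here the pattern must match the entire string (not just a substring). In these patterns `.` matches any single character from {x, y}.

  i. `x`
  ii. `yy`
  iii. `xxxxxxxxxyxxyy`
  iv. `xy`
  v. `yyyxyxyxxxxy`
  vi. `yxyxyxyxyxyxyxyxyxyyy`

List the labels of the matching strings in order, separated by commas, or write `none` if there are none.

ii, iii, iv, v, vi

i → no match — must end with `y`
ii → match
iii → match
iv → match
v → match
vi → match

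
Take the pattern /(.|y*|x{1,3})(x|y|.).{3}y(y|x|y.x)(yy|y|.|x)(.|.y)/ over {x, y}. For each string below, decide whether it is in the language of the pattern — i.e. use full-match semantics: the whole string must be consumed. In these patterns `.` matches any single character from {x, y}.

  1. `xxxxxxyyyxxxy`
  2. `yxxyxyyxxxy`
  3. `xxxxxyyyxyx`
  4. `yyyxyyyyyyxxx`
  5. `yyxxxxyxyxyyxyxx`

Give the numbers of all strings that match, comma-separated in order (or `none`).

1, 2, 3, 4

1 → match
2 → match
3 → match
4 → match
5 → no match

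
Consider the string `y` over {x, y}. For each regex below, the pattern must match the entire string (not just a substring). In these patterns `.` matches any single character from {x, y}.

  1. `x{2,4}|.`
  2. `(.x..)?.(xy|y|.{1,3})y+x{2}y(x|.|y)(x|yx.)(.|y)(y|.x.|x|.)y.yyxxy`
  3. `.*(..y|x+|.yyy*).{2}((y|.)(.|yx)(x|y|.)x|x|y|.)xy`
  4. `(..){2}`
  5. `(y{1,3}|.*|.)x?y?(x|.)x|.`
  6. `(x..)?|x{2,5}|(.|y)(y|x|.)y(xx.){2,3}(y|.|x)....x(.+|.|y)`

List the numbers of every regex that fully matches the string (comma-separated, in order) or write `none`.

1, 5

1 → match
2 → no match — must end with `yyxxy`
3 → no match — must end with `xy`
4 → no match
5 → match
6 → no match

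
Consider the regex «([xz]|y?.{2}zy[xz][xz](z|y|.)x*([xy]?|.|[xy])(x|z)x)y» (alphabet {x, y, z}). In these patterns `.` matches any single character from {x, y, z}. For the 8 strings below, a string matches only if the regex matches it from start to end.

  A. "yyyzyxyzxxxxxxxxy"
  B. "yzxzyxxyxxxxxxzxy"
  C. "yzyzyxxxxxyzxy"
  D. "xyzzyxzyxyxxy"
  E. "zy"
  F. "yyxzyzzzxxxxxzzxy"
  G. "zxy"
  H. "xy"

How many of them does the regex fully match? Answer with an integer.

A → no match
B → match
C → match
D → no match
E → match
F → match
G → no match
H → match
Total matched: 5

5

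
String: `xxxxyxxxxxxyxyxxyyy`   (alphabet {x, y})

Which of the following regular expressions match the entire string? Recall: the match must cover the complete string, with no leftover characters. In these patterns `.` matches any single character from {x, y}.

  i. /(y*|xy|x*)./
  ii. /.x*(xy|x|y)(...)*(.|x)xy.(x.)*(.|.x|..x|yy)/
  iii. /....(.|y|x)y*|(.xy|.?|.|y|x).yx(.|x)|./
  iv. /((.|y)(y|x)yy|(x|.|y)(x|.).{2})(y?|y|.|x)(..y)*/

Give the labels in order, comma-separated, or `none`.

ii

i → no match
ii → match
iii → no match
iv → no match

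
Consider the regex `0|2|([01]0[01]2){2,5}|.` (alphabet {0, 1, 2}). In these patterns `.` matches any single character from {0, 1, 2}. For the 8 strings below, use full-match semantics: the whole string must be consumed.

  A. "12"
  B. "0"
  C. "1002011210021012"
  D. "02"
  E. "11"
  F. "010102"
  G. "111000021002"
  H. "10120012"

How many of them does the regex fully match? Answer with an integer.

2

A → no match
B → match
C → no match
D → no match
E → no match
F → no match
G → no match
H → match
Total matched: 2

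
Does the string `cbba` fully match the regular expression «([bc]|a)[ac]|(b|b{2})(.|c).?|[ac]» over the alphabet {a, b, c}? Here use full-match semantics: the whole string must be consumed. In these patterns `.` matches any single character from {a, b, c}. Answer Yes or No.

No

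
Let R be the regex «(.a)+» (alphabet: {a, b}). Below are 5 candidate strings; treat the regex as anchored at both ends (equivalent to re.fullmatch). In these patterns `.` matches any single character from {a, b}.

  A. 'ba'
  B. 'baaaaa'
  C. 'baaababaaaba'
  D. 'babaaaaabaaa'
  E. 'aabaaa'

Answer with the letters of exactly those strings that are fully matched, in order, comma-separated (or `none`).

A, B, C, D, E

A → match
B → match
C → match
D → match
E → match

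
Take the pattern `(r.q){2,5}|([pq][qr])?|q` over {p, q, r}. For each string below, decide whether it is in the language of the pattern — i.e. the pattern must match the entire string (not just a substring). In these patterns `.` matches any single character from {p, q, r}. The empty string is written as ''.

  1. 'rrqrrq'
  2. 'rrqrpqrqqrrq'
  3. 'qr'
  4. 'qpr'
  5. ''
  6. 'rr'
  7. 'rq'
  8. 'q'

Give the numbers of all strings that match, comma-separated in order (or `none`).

1. 'rrqrrq' → match
2. 'rrqrpqrqqrrq' → match
3. 'qr' → match
4. 'qpr' → no match
5. '' → match
6. 'rr' → no match
7. 'rq' → no match
8. 'q' → match

1, 2, 3, 5, 8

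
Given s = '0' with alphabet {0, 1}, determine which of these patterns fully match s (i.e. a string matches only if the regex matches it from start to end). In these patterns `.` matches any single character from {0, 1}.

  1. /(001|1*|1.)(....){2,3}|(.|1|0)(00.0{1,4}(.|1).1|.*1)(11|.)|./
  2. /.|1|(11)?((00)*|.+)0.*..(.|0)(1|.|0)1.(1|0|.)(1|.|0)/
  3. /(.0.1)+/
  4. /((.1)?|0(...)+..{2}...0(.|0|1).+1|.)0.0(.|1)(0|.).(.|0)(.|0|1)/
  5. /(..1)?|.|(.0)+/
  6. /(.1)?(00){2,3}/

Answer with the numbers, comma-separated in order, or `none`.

1, 2, 5

1 → match
2 → match
3 → no match — must end with '1'
4 → no match
5 → match
6 → no match — must end with '00'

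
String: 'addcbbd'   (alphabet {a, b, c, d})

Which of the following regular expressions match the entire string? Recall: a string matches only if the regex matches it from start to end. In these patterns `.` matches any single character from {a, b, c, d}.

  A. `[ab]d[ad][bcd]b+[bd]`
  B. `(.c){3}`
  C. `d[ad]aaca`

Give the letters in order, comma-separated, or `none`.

A → match
B → no match — must end with 'c'
C → no match — must start with 'd'

A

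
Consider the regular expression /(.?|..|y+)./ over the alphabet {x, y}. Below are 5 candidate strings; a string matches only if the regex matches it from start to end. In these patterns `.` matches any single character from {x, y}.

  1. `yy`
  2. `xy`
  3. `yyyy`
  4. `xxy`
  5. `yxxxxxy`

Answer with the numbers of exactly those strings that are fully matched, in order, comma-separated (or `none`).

1, 2, 3, 4

1 → match
2 → match
3 → match
4 → match
5 → no match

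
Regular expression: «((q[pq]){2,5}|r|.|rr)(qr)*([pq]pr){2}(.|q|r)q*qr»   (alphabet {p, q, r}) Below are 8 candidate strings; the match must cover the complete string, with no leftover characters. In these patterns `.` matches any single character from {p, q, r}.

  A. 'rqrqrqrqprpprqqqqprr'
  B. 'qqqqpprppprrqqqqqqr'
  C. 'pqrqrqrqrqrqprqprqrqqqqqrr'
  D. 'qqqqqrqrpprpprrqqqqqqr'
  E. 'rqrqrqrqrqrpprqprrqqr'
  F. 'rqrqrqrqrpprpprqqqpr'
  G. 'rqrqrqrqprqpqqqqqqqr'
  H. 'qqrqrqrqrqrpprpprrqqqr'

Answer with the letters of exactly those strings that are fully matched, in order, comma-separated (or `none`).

A → no match — must end with 'qr'
B → no match
C → no match — must end with 'qr'
D → match
E → match
F → no match — must end with 'qr'
G → no match
H → match

D, E, H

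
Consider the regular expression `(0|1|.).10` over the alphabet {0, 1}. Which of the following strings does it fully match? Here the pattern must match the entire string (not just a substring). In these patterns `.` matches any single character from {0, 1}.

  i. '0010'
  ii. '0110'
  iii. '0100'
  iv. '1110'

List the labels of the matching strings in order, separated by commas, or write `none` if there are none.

i, ii, iv

i. '0010' → match
ii. '0110' → match
iii. '0100' → no match — must end with '10'
iv. '1110' → match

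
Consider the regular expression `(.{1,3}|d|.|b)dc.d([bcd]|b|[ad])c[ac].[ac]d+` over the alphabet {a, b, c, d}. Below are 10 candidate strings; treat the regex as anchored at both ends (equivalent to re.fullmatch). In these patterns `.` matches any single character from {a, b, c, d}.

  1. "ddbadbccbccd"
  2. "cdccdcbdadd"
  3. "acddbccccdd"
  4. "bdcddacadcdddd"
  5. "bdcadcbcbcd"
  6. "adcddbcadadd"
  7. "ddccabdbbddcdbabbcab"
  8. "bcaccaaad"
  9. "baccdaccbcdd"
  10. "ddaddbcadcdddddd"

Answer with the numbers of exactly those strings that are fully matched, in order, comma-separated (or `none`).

1 → no match
2 → no match
3 → no match
4 → match
5 → no match
6 → match
7 → no match — must end with "d"
8 → no match
9 → no match
10 → no match

4, 6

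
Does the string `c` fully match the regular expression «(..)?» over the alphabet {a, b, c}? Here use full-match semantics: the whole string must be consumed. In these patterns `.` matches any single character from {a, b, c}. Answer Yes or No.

No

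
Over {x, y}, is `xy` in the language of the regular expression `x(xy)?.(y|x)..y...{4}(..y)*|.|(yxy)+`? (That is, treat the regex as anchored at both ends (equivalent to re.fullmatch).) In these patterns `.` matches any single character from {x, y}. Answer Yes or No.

No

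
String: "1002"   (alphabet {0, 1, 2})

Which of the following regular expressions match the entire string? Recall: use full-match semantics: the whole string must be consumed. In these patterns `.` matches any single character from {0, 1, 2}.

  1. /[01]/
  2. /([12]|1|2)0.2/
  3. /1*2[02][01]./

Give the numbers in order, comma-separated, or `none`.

2

1 → no match
2 → match
3 → no match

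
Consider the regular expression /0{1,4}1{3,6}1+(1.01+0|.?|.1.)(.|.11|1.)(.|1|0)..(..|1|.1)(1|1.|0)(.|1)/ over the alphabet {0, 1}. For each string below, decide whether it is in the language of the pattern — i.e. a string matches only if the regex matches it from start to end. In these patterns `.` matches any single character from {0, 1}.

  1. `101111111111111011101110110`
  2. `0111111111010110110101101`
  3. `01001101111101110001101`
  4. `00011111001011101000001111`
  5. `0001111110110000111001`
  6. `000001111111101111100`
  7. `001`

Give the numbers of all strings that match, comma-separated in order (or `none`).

none

1 → no match — must start with `0`
2 → no match
3 → no match
4 → no match
5 → no match
6 → no match
7 → no match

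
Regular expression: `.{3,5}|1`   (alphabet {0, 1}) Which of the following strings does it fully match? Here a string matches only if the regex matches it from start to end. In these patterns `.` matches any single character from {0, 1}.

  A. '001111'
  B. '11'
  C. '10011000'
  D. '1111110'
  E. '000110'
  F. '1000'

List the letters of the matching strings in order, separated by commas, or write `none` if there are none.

A → no match
B → no match
C → no match
D → no match
E → no match
F → match

F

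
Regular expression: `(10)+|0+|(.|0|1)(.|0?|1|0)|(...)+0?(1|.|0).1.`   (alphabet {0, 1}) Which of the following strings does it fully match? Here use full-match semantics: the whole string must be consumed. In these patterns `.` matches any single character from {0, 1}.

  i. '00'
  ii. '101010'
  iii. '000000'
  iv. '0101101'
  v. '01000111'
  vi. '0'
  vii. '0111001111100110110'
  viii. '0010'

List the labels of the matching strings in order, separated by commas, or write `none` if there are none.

i → match
ii → match
iii → match
iv → no match
v → match
vi → match
vii → match
viii → no match

i, ii, iii, v, vi, vii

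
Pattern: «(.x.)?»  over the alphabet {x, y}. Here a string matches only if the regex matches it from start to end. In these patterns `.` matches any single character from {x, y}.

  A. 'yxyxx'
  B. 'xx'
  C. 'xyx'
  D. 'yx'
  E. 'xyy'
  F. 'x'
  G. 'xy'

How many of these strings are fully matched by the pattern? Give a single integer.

0

A → no match
B → no match
C → no match
D → no match
E → no match
F → no match
G → no match
Total matched: 0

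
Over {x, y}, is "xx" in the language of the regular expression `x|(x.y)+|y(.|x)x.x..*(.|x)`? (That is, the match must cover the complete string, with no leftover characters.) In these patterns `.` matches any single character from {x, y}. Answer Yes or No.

No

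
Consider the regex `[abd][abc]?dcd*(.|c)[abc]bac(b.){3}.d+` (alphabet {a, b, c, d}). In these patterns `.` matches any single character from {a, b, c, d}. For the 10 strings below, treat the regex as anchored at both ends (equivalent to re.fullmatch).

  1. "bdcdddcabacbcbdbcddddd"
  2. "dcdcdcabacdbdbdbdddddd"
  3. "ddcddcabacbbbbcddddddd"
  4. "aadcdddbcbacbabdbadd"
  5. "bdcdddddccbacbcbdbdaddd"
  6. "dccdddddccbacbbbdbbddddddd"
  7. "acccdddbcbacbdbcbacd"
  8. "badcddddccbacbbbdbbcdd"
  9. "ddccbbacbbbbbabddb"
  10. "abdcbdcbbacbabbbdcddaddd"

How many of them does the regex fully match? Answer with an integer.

1 → match
2 → no match
3 → no match
4 → match
5 → match
6 → no match
7 → no match
8 → match
9 → no match — must end with "d"
10 → no match
Total matched: 4

4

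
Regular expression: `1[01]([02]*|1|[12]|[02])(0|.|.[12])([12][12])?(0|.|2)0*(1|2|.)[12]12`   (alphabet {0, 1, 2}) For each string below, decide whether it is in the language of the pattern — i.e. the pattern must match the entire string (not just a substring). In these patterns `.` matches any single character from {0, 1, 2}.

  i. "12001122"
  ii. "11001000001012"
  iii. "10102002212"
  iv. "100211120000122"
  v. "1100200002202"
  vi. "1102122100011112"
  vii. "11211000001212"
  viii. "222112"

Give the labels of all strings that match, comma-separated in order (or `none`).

iii, vii

i. "12001122" → no match — must end with "12"
ii → no match
iii. "10102002212" → match
iv → no match — must end with "12"
v → no match — must end with "12"
vi → no match
vii → match
viii. "222112" → no match — must start with "1"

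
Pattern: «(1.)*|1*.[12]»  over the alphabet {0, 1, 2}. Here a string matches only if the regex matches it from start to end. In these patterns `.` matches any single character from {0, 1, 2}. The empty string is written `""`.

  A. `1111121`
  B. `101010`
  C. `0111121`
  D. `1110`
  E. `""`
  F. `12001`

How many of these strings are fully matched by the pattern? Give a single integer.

A → match
B → match
C → no match
D → match
E → match
F → no match
Total matched: 4

4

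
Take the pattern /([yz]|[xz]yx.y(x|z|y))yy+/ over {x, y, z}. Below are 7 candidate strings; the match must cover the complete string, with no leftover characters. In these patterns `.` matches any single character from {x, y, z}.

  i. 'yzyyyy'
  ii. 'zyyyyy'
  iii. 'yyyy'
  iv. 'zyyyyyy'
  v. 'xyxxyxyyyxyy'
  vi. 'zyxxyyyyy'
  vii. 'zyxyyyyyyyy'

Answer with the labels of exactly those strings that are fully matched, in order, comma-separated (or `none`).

i → no match
ii → match
iii → match
iv → match
v → no match
vi → match
vii → match

ii, iii, iv, vi, vii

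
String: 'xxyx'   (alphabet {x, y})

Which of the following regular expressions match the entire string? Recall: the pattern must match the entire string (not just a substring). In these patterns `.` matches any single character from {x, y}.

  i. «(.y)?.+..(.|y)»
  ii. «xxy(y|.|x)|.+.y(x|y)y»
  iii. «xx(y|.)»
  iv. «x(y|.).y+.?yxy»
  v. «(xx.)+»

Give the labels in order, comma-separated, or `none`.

i, ii

i → match
ii → match
iii → no match
iv → no match — must end with 'yxy'
v → no match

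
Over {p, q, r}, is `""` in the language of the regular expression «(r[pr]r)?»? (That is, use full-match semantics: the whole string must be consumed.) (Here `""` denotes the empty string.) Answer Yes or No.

Yes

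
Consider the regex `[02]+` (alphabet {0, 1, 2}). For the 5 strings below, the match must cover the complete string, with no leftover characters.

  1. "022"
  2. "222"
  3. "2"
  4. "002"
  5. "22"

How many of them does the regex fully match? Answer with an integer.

5

1. "022" → match
2. "222" → match
3. "2" → match
4. "002" → match
5. "22" → match
Total matched: 5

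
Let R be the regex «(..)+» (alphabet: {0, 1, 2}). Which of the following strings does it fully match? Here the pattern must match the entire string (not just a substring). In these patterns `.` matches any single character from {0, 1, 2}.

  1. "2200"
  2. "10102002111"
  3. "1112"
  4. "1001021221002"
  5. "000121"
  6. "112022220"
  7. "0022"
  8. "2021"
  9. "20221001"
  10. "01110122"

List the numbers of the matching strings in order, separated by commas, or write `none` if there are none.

1, 3, 5, 7, 8, 9, 10

1. "2200" → match
2. "10102002111" → no match
3. "1112" → match
4 → no match
5. "000121" → match
6. "112022220" → no match
7. "0022" → match
8. "2021" → match
9. "20221001" → match
10. "01110122" → match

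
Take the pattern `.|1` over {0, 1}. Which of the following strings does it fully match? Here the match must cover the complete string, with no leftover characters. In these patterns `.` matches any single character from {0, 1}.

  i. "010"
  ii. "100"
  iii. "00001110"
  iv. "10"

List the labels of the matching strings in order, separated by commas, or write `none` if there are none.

none

i. "010" → no match
ii. "100" → no match
iii. "00001110" → no match
iv. "10" → no match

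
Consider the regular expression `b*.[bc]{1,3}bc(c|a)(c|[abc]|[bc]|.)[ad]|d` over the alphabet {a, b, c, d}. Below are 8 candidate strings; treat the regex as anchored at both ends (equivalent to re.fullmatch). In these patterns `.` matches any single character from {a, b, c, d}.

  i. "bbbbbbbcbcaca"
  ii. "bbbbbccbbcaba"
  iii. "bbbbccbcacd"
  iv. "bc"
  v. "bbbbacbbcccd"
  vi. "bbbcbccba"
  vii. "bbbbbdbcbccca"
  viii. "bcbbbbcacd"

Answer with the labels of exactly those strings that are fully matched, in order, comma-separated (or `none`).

i → match
ii → match
iii → match
iv → no match
v → match
vi → match
vii → match
viii → match

i, ii, iii, v, vi, vii, viii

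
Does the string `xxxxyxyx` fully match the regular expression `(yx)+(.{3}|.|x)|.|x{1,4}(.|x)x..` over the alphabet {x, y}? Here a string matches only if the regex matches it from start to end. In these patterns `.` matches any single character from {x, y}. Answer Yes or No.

Yes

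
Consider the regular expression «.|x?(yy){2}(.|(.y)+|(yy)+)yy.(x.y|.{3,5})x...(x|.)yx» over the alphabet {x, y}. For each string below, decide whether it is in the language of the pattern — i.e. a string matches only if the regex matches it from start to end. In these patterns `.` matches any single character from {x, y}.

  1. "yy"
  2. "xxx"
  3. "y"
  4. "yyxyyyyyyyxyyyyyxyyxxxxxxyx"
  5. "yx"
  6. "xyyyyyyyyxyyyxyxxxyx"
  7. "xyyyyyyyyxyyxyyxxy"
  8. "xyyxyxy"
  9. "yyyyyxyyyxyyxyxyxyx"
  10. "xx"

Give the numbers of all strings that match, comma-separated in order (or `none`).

3, 6

1 → no match
2 → no match
3 → match
4 → no match
5 → no match
6 → match
7 → no match
8 → no match
9 → no match
10 → no match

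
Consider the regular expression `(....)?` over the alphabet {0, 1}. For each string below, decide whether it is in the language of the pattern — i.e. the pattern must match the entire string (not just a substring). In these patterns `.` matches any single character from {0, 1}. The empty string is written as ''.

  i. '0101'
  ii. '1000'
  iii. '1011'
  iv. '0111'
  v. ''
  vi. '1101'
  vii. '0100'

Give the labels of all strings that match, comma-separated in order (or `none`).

i, ii, iii, iv, v, vi, vii

i → match
ii → match
iii → match
iv → match
v → match
vi → match
vii → match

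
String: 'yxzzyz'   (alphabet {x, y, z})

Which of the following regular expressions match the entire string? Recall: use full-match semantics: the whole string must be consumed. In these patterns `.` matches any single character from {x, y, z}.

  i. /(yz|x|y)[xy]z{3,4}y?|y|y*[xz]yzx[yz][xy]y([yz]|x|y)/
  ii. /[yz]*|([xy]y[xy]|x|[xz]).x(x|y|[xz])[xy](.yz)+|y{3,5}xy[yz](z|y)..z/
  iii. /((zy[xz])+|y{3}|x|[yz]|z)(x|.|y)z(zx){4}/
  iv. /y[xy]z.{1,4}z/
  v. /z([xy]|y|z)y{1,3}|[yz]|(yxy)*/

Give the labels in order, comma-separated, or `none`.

iv

i → no match
ii → no match
iii → no match — must end with 'zx'
iv → match
v → no match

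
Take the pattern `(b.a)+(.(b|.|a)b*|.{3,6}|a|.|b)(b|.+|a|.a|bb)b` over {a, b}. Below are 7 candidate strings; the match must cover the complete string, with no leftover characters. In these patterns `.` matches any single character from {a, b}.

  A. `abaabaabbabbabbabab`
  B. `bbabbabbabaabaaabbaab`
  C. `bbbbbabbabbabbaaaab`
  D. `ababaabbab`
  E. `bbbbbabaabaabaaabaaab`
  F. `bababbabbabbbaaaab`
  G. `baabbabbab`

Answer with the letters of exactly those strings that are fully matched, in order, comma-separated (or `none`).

A → no match — must start with `b`
B → match
C → no match
D → no match — must start with `b`
E → no match
F → no match
G → match

B, G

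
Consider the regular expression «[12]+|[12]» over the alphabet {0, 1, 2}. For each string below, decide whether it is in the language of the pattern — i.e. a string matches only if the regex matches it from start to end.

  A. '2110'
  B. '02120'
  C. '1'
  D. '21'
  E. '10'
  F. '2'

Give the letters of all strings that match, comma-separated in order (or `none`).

A. '2110' → no match
B. '02120' → no match
C. '1' → match
D. '21' → match
E. '10' → no match
F. '2' → match

C, D, F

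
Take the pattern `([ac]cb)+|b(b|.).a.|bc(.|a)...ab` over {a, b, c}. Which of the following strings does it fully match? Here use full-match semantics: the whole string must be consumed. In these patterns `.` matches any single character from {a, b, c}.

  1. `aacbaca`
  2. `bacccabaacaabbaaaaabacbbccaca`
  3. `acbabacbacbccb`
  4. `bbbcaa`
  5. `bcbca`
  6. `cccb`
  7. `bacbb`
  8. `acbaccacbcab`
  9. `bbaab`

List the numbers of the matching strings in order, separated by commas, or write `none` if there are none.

9

1. `aacbaca` → no match
2 → no match
3 → no match
4. `bbbcaa` → no match
5. `bcbca` → no match
6. `cccb` → no match
7. `bacbb` → no match
8. `acbaccacbcab` → no match
9. `bbaab` → match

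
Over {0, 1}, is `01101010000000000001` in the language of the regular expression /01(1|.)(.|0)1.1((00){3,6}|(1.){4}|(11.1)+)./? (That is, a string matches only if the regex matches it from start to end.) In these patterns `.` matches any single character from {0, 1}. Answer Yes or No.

Yes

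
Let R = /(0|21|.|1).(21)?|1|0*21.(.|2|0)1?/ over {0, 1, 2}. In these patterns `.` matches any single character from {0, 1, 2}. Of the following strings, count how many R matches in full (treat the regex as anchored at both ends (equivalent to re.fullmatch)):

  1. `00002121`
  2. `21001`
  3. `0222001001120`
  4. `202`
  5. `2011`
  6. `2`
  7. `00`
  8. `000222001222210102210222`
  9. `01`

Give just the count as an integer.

1 → match
2 → match
3 → no match
4 → no match
5 → no match
6 → no match
7 → match
8 → no match
9 → match
Total matched: 4

4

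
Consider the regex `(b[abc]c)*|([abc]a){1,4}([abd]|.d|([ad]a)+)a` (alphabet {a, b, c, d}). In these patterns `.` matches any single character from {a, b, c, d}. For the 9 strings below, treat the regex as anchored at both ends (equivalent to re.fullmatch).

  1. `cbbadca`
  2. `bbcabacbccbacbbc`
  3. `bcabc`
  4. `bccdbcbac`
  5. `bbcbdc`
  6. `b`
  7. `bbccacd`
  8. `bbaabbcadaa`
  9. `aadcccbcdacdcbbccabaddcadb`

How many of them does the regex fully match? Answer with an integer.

1. `cbbadca` → no match
2 → no match
3. `bcabc` → no match
4. `bccdbcbac` → no match
5. `bbcbdc` → no match
6. `b` → no match
7. `bbccacd` → no match
8. `bbaabbcadaa` → no match
9 → no match
Total matched: 0

0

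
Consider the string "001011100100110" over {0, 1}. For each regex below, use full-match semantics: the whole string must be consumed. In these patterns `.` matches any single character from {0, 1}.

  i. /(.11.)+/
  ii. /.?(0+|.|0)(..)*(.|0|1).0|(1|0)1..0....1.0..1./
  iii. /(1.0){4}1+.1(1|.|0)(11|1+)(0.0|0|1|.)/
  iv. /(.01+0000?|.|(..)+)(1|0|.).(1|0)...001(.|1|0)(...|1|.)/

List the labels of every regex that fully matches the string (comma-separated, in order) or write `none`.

i → no match
ii → match
iii → no match — must start with "1"
iv → match

ii, iv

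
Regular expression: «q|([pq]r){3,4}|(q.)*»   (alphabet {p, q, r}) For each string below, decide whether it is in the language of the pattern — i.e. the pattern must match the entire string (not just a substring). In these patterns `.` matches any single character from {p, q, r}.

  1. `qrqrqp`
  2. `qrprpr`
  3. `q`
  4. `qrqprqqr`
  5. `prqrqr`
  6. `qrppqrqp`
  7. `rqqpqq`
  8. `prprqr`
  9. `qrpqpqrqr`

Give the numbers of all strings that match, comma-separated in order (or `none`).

1. `qrqrqp` → match
2. `qrprpr` → match
3. `q` → match
4. `qrqprqqr` → no match
5. `prqrqr` → match
6. `qrppqrqp` → no match
7. `rqqpqq` → no match
8. `prprqr` → match
9. `qrpqpqrqr` → no match

1, 2, 3, 5, 8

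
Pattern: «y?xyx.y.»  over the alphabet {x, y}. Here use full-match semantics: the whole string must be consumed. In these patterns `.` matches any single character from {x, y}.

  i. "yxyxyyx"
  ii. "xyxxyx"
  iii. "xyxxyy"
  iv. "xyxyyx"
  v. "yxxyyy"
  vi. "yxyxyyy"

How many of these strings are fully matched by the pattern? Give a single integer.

i → match
ii → match
iii → match
iv → match
v → no match
vi → match
Total matched: 5

5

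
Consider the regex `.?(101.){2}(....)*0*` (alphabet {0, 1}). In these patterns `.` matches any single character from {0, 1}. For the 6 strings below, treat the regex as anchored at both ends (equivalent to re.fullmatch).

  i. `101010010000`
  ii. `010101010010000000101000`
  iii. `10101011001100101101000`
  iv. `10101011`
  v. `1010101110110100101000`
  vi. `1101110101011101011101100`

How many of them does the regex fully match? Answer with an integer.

i → no match
ii → match
iii → match
iv → match
v → match
vi → match
Total matched: 5

5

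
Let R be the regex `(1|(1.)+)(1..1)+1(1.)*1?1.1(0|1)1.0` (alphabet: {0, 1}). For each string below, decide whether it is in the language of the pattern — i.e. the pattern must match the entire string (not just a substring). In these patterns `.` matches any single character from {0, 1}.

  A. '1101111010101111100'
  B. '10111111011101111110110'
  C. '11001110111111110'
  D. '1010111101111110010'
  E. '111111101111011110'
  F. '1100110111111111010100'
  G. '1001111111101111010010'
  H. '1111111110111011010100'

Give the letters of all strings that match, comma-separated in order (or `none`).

A → match
B → match
C → match
D → no match
E → match
F → match
G → no match
H → match

A, B, C, E, F, H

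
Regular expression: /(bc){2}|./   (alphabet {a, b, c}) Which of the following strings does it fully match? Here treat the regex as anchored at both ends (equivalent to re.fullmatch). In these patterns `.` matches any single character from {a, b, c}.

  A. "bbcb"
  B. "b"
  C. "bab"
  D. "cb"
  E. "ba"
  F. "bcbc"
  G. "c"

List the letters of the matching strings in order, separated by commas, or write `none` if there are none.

B, F, G

A → no match
B → match
C → no match
D → no match
E → no match
F → match
G → match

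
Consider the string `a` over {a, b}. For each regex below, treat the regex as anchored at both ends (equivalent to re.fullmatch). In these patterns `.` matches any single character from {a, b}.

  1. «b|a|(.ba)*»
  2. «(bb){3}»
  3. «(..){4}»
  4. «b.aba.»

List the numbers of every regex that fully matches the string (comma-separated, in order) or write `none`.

1

1 → match
2 → no match — must start with `bb`
3 → no match
4 → no match — must start with `b`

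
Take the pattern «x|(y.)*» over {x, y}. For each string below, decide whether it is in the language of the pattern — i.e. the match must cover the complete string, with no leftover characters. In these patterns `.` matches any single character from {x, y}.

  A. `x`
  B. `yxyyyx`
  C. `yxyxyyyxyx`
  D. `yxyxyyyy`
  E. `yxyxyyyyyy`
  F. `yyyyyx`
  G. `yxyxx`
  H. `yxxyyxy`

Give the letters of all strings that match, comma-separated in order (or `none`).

A, B, C, D, E, F

A → match
B → match
C → match
D → match
E → match
F → match
G → no match
H → no match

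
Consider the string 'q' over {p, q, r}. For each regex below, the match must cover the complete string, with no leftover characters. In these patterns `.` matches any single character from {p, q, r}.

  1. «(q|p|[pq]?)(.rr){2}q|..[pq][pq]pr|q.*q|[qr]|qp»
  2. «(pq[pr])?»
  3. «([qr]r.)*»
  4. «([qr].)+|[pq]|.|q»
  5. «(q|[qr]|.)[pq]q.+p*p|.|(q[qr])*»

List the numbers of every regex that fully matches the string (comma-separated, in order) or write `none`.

1 → match
2 → no match
3 → no match
4 → match
5 → match

1, 4, 5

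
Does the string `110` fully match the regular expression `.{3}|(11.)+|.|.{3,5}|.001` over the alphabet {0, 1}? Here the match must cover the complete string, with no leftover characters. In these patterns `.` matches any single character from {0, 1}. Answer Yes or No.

Yes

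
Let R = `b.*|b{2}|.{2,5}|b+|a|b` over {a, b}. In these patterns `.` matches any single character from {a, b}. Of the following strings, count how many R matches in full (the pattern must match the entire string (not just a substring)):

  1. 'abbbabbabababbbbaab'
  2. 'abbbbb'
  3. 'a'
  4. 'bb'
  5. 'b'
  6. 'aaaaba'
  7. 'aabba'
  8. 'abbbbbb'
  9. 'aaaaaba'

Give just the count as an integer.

4

1 → no match
2 → no match
3 → match
4 → match
5 → match
6 → no match
7 → match
8 → no match
9 → no match
Total matched: 4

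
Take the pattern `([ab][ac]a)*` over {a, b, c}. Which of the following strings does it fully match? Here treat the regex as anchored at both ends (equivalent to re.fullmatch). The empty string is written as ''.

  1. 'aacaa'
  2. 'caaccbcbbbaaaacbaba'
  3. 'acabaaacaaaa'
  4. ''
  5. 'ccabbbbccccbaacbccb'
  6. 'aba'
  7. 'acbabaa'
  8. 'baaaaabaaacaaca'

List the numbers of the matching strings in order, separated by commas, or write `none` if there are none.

3, 4, 8

1 → no match
2 → no match
3 → match
4 → match
5 → no match
6 → no match
7 → no match
8 → match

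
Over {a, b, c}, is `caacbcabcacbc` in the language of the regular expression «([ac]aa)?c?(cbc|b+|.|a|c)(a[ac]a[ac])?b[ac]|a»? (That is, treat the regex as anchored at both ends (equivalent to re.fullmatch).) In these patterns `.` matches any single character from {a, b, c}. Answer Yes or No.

No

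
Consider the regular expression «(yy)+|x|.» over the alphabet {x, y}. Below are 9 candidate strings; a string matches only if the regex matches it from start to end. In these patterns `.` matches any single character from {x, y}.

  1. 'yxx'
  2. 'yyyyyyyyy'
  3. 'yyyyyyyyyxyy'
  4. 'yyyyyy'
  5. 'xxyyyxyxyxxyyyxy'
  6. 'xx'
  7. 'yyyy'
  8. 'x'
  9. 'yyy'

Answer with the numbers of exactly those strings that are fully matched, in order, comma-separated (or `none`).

1 → no match
2 → no match
3 → no match
4 → match
5 → no match
6 → no match
7 → match
8 → match
9 → no match

4, 7, 8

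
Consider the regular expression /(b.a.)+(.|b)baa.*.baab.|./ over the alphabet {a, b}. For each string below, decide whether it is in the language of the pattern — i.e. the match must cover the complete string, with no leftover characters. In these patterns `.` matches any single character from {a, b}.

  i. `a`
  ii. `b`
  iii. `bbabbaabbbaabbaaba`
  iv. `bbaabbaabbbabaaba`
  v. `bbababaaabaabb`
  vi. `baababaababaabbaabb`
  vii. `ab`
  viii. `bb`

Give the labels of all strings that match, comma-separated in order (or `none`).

i, ii, iii, iv, v, vi

i → match
ii → match
iii → match
iv → match
v → match
vi → match
vii → no match
viii → no match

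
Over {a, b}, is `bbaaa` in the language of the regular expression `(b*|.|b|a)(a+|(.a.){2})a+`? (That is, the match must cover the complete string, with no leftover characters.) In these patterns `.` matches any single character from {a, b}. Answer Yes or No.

Yes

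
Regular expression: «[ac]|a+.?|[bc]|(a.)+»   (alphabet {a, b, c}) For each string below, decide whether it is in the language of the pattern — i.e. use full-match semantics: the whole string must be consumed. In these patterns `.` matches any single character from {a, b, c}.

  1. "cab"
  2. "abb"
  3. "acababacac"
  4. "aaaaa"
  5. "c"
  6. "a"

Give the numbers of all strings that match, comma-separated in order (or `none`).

1 → no match
2 → no match
3 → match
4 → match
5 → match
6 → match

3, 4, 5, 6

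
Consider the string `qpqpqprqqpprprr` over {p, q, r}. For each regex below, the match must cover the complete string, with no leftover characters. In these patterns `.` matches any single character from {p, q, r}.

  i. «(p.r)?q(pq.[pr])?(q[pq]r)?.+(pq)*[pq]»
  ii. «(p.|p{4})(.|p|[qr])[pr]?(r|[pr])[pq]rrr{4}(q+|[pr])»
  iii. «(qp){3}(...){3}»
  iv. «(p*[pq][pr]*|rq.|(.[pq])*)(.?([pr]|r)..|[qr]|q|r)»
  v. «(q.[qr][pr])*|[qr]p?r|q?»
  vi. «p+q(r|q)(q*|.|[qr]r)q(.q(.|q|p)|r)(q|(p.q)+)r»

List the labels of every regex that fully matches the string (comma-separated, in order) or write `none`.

iii

i → no match
ii → no match — must start with `p`
iii → match
iv → no match
v → no match
vi → no match — must start with `p`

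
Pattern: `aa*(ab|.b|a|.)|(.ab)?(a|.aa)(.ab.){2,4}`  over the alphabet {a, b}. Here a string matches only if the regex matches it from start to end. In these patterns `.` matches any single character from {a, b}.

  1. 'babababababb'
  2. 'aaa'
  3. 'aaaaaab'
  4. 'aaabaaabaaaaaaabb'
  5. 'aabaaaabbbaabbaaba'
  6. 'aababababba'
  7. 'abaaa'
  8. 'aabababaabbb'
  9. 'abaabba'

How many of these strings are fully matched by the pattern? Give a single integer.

3

1. 'babababababb' → match
2. 'aaa' → match
3. 'aaaaaab' → match
4 → no match
5 → no match
6. 'aababababba' → no match
7. 'abaaa' → no match
8. 'aabababaabbb' → no match
9. 'abaabba' → no match
Total matched: 3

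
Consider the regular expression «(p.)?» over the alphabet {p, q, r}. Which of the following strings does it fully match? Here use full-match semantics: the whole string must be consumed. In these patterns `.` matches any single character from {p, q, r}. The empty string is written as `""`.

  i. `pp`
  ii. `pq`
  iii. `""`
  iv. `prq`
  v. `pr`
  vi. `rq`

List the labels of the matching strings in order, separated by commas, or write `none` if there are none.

i, ii, iii, v

i. `pp` → match
ii. `pq` → match
iii. `""` → match
iv. `prq` → no match
v. `pr` → match
vi. `rq` → no match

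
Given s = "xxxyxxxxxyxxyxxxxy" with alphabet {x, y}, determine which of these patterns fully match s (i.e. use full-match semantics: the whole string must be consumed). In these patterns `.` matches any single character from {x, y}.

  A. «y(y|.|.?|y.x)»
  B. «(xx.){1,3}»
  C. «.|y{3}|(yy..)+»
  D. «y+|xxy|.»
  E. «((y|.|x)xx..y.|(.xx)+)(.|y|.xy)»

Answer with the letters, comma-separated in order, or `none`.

E

A → no match — must start with "y"
B → no match
C → no match
D → no match
E → match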